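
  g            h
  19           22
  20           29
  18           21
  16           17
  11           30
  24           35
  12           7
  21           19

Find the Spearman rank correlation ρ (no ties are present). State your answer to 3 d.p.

Rank g: 5, 6, 4, 3, 1, 8, 2, 7
Rank h: 5, 6, 4, 2, 7, 8, 1, 3
d = rank(g) − rank(h): 0, 0, 0, 1, -6, 0, 1, 4; Σd² = 54
ρ = 1 − 6Σd² / [n(n²−1)] = 1 − 6×54 / (8×63) = 1 − 324/504 ≈ 0.357

0.357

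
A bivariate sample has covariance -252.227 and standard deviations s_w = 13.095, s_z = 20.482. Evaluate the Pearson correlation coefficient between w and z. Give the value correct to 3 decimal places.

r = Cov(w,z) / (s_w · s_z) = -252.227 / (13.095 × 20.482)
  = -252.227 / 268.2118 ≈ -0.940

-0.940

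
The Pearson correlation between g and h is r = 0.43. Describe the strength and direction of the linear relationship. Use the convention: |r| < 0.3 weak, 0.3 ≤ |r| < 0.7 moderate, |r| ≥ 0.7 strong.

moderate positive

r = 0.43 > 0 so the relationship is positive.
|r| = 0.43, which falls in the moderate range.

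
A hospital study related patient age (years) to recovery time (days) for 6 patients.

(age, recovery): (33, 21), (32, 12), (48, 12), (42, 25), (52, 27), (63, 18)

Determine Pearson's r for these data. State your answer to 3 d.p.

n = 6, Σx = 270, Σy = 115, Σx² = 12854, Σy² = 2407, Σxy = 5241
nΣxy − ΣxΣy = 31446 − 31050 = 396
nΣx² − (Σx)² = 77124 − 72900 = 4224; nΣy² − (Σy)² = 14442 − 13225 = 1217
r = 396 / √(4224 × 1217) = 396 / 2267.2909 ≈ 0.175

0.175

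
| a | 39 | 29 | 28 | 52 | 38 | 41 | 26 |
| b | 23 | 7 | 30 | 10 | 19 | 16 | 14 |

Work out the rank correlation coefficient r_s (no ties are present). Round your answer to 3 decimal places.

-0.143

Rank a: 5, 3, 2, 7, 4, 6, 1
Rank b: 6, 1, 7, 2, 5, 4, 3
d = rank(a) − rank(b): -1, 2, -5, 5, -1, 2, -2; Σd² = 64
ρ = 1 − 6Σd² / [n(n²−1)] = 1 − 6×64 / (7×48) = 1 − 384/336 ≈ -0.143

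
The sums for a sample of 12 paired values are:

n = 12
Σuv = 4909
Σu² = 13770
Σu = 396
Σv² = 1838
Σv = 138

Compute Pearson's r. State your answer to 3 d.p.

0.846

r = (nΣuv − ΣuΣv) / √[(nΣu² − (Σu)²)(nΣv² − (Σv)²)]
Numerator: 12×4909 − 396×138 = 4260
Denominator: √[(165240 − 156816)(22056 − 19044)] = √[8424 × 3012] = 5037.1706
r = 4260 / 5037.1706 ≈ 0.846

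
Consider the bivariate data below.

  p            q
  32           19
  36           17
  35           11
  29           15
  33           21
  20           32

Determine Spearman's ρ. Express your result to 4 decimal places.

-0.4857

Rank p: 3, 6, 5, 2, 4, 1
Rank q: 4, 3, 1, 2, 5, 6
d = rank(p) − rank(q): -1, 3, 4, 0, -1, -5; Σd² = 52
ρ = 1 − 6Σd² / [n(n²−1)] = 1 − 6×52 / (6×35) = 1 − 312/210 ≈ -0.4857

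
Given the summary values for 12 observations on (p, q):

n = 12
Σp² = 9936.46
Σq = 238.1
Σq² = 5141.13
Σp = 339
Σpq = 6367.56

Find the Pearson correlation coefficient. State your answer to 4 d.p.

-0.9265

r = (nΣpq − ΣpΣq) / √[(nΣp² − (Σp)²)(nΣq² − (Σq)²)]
Numerator: 12×6367.56 − 339×238.1 = -4305.18
Denominator: √[(119237.52 − 114921)(61693.56 − 56691.61)] = √[4316.52 × 5001.95] = 4646.6135
r = -4305.18 / 4646.6135 ≈ -0.9265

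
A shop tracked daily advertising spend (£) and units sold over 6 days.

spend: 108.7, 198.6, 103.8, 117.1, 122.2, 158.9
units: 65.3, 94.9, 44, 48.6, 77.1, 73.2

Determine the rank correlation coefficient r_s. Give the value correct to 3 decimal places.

0.886

Rank spend: 2, 6, 1, 3, 4, 5
Rank units: 3, 6, 1, 2, 5, 4
d = rank(spend) − rank(units): -1, 0, 0, 1, -1, 1; Σd² = 4
ρ = 1 − 6Σd² / [n(n²−1)] = 1 − 6×4 / (6×35) = 1 − 24/210 ≈ 0.886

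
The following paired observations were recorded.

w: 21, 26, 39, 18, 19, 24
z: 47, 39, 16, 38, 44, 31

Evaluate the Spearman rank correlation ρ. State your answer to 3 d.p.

Rank w: 3, 5, 6, 1, 2, 4
Rank z: 6, 4, 1, 3, 5, 2
d = rank(w) − rank(z): -3, 1, 5, -2, -3, 2; Σd² = 52
ρ = 1 − 6Σd² / [n(n²−1)] = 1 − 6×52 / (6×35) = 1 − 312/210 ≈ -0.486

-0.486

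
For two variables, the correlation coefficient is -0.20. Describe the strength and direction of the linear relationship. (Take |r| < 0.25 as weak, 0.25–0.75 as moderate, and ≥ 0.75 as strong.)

r = -0.20 < 0 so the relationship is negative.
|r| = 0.20, which falls in the weak range.

weak negative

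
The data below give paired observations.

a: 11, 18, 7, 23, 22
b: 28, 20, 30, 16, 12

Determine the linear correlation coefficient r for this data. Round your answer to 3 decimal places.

-0.965

n = 5, Σa = 81, Σb = 106, Σa² = 1507, Σb² = 2484, Σab = 1510
nΣab − ΣaΣb = 7550 − 8586 = -1036
nΣa² − (Σa)² = 7535 − 6561 = 974; nΣb² − (Σb)² = 12420 − 11236 = 1184
r = -1036 / √(974 × 1184) = -1036 / 1073.8790 ≈ -0.965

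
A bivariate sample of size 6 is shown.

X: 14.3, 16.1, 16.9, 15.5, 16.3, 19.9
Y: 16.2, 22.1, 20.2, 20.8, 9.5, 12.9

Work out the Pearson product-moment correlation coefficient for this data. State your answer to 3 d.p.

n = 6, ΣX = 99, ΣY = 101.7, ΣX² = 1651.26, ΣY² = 1848.19, ΣXY = 1662.81
nΣXY − ΣXΣY = 9976.86 − 10068.3 = -91.44
nΣX² − (ΣX)² = 9907.56 − 9801 = 106.56; nΣY² − (ΣY)² = 11089.14 − 10342.89 = 746.25
r = -91.44 / √(106.56 × 746.25) = -91.44 / 281.9936 ≈ -0.324

-0.324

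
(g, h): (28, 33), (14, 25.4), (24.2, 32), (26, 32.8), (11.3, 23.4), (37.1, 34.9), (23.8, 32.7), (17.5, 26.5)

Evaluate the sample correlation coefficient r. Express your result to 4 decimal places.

0.9422

n = 8, Σg = 181.9, Σh = 240.7, Σg² = 4618.43, Σh² = 7371.11, Σgh = 5708.02
nΣgh − ΣgΣh = 45664.16 − 43783.33 = 1880.83
nΣg² − (Σg)² = 36947.44 − 33087.61 = 3859.83; nΣh² − (Σh)² = 58968.88 − 57936.49 = 1032.39
r = 1880.83 / √(3859.83 × 1032.39) = 1880.83 / 1996.2089 ≈ 0.9422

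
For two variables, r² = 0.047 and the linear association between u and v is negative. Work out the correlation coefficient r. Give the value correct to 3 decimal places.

-0.217

|r| = √0.047 = 0.217
The association is negative, so r = −0.217.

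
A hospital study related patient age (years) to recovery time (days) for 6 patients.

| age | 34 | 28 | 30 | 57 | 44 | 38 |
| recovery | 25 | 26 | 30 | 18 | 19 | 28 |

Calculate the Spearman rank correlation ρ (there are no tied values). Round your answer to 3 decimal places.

-0.714

Rank age: 3, 1, 2, 6, 5, 4
Rank recovery: 3, 4, 6, 1, 2, 5
d = rank(age) − rank(recovery): 0, -3, -4, 5, 3, -1; Σd² = 60
ρ = 1 − 6Σd² / [n(n²−1)] = 1 − 6×60 / (6×35) = 1 − 360/210 ≈ -0.714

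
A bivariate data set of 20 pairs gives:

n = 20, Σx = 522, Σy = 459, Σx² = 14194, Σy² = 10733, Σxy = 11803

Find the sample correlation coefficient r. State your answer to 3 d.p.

-0.525

r = (nΣxy − ΣxΣy) / √[(nΣx² − (Σx)²)(nΣy² − (Σy)²)]
Numerator: 20×11803 − 522×459 = -3538
Denominator: √[(283880 − 272484)(214660 − 210681)] = √[11396 × 3979] = 6733.8462
r = -3538 / 6733.8462 ≈ -0.525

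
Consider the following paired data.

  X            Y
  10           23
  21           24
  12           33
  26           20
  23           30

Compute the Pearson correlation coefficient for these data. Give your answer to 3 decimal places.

n = 5, ΣX = 92, ΣY = 130, ΣX² = 1890, ΣY² = 3494, ΣXY = 2340
nΣXY − ΣXΣY = 11700 − 11960 = -260
nΣX² − (ΣX)² = 9450 − 8464 = 986; nΣY² − (ΣY)² = 17470 − 16900 = 570
r = -260 / √(986 × 570) = -260 / 749.6799 ≈ -0.347

-0.347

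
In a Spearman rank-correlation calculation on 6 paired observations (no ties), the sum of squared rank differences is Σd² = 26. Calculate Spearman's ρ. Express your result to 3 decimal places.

0.257

ρ = 1 − 6Σd² / [n(n²−1)] = 1 − 6×26 / (6×35)
  = 1 − 156/210 = 1 − 0.7429 ≈ 0.257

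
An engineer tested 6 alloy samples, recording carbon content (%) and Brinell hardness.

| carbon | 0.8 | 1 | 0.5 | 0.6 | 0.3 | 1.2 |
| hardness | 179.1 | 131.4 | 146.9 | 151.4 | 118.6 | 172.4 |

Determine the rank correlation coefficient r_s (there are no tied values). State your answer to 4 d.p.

0.5429

Rank carbon: 4, 5, 2, 3, 1, 6
Rank hardness: 6, 2, 3, 4, 1, 5
d = rank(carbon) − rank(hardness): -2, 3, -1, -1, 0, 1; Σd² = 16
ρ = 1 − 6Σd² / [n(n²−1)] = 1 − 6×16 / (6×35) = 1 − 96/210 ≈ 0.5429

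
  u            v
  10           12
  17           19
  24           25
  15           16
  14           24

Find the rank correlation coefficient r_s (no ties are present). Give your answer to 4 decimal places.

0.7000

Rank u: 1, 4, 5, 3, 2
Rank v: 1, 3, 5, 2, 4
d = rank(u) − rank(v): 0, 1, 0, 1, -2; Σd² = 6
ρ = 1 − 6Σd² / [n(n²−1)] = 1 − 6×6 / (5×24) = 1 − 36/120 ≈ 0.7000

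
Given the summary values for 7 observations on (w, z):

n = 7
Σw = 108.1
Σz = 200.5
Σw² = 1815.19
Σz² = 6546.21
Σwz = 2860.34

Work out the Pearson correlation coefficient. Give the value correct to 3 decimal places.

r = (nΣwz − ΣwΣz) / √[(nΣw² − (Σw)²)(nΣz² − (Σz)²)]
Numerator: 7×2860.34 − 108.1×200.5 = -1651.67
Denominator: √[(12706.33 − 11685.61)(45823.47 − 40200.25)] = √[1020.72 × 5623.22] = 2395.7740
r = -1651.67 / 2395.7740 ≈ -0.689

-0.689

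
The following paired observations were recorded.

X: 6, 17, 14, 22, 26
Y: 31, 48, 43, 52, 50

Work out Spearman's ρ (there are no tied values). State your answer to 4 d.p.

Rank X: 1, 3, 2, 4, 5
Rank Y: 1, 3, 2, 5, 4
d = rank(X) − rank(Y): 0, 0, 0, -1, 1; Σd² = 2
ρ = 1 − 6Σd² / [n(n²−1)] = 1 − 6×2 / (5×24) = 1 − 12/120 ≈ 0.9000

0.9000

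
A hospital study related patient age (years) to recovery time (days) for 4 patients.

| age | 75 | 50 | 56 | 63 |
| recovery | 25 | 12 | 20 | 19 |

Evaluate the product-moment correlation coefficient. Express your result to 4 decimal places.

0.9044

n = 4, Σx = 244, Σy = 76, Σx² = 15230, Σy² = 1530, Σxy = 4792
nΣxy − ΣxΣy = 19168 − 18544 = 624
nΣx² − (Σx)² = 60920 − 59536 = 1384; nΣy² − (Σy)² = 6120 − 5776 = 344
r = 624 / √(1384 × 344) = 624 / 689.9971 ≈ 0.9044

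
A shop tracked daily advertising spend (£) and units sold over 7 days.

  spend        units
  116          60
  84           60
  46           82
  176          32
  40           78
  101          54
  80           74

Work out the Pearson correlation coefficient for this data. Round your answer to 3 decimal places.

n = 7, Σx = 643, Σy = 440, Σx² = 71805, Σy² = 29424, Σxy = 35898
nΣxy − ΣxΣy = 251286 − 282920 = -31634
nΣx² − (Σx)² = 502635 − 413449 = 89186; nΣy² − (Σy)² = 205968 − 193600 = 12368
r = -31634 / √(89186 × 12368) = -31634 / 33212.2334 ≈ -0.952

-0.952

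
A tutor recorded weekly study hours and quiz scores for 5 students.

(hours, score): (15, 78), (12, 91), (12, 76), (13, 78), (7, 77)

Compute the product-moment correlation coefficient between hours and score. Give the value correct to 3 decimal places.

0.096

n = 5, Σx = 59, Σy = 400, Σx² = 731, Σy² = 32154, Σxy = 4727
nΣxy − ΣxΣy = 23635 − 23600 = 35
nΣx² − (Σx)² = 3655 − 3481 = 174; nΣy² − (Σy)² = 160770 − 160000 = 770
r = 35 / √(174 × 770) = 35 / 366.0328 ≈ 0.096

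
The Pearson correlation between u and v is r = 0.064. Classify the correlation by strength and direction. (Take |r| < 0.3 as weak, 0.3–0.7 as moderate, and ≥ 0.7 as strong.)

weak positive

r = 0.064 > 0 so the relationship is positive.
|r| = 0.064, which falls in the weak range.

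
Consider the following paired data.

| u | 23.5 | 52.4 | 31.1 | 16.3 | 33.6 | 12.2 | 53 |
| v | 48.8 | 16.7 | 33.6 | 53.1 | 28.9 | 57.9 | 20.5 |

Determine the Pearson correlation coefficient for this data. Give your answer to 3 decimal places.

-0.971

n = 7, Σu = 222.1, Σv = 259.5, Σu² = 8617.71, Σv² = 11216.77, Σuv = 6696.29
nΣuv − ΣuΣv = 46874.03 − 57634.95 = -10760.92
nΣu² − (Σu)² = 60323.97 − 49328.41 = 10995.56; nΣv² − (Σv)² = 78517.39 − 67340.25 = 11177.14
r = -10760.92 / √(10995.56 × 11177.14) = -10760.92 / 11085.9782 ≈ -0.971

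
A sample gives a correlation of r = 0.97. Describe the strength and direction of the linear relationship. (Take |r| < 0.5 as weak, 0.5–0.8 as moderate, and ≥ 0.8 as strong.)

r = 0.97 > 0 so the relationship is positive.
|r| = 0.97, which falls in the strong range.

strong positive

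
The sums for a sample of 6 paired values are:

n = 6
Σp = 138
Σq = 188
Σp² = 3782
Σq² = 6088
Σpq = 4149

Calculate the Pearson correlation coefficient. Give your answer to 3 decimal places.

r = (nΣpq − ΣpΣq) / √[(nΣp² − (Σp)²)(nΣq² − (Σq)²)]
Numerator: 6×4149 − 138×188 = -1050
Denominator: √[(22692 − 19044)(36528 − 35344)] = √[3648 × 1184] = 2078.2762
r = -1050 / 2078.2762 ≈ -0.505

-0.505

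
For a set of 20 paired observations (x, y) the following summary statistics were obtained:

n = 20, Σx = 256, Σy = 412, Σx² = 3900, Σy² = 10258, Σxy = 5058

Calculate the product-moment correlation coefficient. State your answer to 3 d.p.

-0.205

r = (nΣxy − ΣxΣy) / √[(nΣx² − (Σx)²)(nΣy² − (Σy)²)]
Numerator: 20×5058 − 256×412 = -4312
Denominator: √[(78000 − 65536)(205160 − 169744)] = √[12464 × 35416] = 21010.1172
r = -4312 / 21010.1172 ≈ -0.205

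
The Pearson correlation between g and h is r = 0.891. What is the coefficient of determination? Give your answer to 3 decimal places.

r² = (0.891)² = 0.794

0.794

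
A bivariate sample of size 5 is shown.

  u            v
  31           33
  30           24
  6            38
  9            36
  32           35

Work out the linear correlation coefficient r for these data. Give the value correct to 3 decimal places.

n = 5, Σu = 108, Σv = 166, Σu² = 3002, Σv² = 5630, Σuv = 3415
nΣuv − ΣuΣv = 17075 − 17928 = -853
nΣu² − (Σu)² = 15010 − 11664 = 3346; nΣv² − (Σv)² = 28150 − 27556 = 594
r = -853 / √(3346 × 594) = -853 / 1409.7957 ≈ -0.605

-0.605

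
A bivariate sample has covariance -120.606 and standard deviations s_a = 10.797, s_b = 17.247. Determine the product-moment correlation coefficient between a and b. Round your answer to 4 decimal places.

-0.6477

r = Cov(a,b) / (s_a · s_b) = -120.606 / (10.797 × 17.247)
  = -120.606 / 186.2159 ≈ -0.6477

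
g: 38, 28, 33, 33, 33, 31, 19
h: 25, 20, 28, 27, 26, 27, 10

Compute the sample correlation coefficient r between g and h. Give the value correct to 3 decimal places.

n = 7, Σg = 215, Σh = 163, Σg² = 6817, Σh² = 4043, Σgh = 5210
nΣgh − ΣgΣh = 36470 − 35045 = 1425
nΣg² − (Σg)² = 47719 − 46225 = 1494; nΣh² − (Σh)² = 28301 − 26569 = 1732
r = 1425 / √(1494 × 1732) = 1425 / 1608.6044 ≈ 0.886

0.886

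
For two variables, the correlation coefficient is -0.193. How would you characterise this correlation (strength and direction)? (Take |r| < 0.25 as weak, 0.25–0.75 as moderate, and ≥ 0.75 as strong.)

r = -0.193 < 0 so the relationship is negative.
|r| = 0.193, which falls in the weak range.

weak negative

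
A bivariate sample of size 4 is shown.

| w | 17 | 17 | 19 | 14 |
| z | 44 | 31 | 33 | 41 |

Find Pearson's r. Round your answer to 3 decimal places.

n = 4, Σw = 67, Σz = 149, Σw² = 1135, Σz² = 5667, Σwz = 2476
nΣwz − ΣwΣz = 9904 − 9983 = -79
nΣw² − (Σw)² = 4540 − 4489 = 51; nΣz² − (Σz)² = 22668 − 22201 = 467
r = -79 / √(51 × 467) = -79 / 154.3276 ≈ -0.512

-0.512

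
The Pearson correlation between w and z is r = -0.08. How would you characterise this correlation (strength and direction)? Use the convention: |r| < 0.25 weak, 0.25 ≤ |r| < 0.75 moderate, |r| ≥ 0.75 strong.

weak negative

r = -0.08 < 0 so the relationship is negative.
|r| = 0.08, which falls in the weak range.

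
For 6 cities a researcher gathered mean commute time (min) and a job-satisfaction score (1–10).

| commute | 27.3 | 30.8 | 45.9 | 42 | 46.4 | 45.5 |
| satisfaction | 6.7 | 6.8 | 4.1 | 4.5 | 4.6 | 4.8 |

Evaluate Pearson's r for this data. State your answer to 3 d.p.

n = 6, Σx = 237.9, Σy = 31.5, Σx² = 9787.95, Σy² = 172.39, Σxy = 1201.38
nΣxy − ΣxΣy = 7208.28 − 7493.85 = -285.57
nΣx² − (Σx)² = 58727.7 − 56596.41 = 2131.29; nΣy² − (Σy)² = 1034.34 − 992.25 = 42.09
r = -285.57 / √(2131.29 × 42.09) = -285.57 / 299.5096 ≈ -0.953

-0.953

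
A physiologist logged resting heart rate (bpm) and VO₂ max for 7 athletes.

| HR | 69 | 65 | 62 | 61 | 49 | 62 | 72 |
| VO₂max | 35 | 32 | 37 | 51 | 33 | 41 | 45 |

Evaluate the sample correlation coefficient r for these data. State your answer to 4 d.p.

0.2493

n = 7, Σx = 440, Σy = 274, Σx² = 27980, Σy² = 11014, Σxy = 17299
nΣxy − ΣxΣy = 121093 − 120560 = 533
nΣx² − (Σx)² = 195860 − 193600 = 2260; nΣy² − (Σy)² = 77098 − 75076 = 2022
r = 533 / √(2260 × 2022) = 533 / 2137.6903 ≈ 0.2493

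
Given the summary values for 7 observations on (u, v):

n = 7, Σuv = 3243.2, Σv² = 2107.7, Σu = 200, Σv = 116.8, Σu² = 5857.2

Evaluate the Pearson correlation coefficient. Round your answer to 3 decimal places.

-0.624

r = (nΣuv − ΣuΣv) / √[(nΣu² − (Σu)²)(nΣv² − (Σv)²)]
Numerator: 7×3243.2 − 200×116.8 = -657.6
Denominator: √[(41000.4 − 40000)(14753.9 − 13642.24)] = √[1000.4 × 1111.66] = 1054.5637
r = -657.6 / 1054.5637 ≈ -0.624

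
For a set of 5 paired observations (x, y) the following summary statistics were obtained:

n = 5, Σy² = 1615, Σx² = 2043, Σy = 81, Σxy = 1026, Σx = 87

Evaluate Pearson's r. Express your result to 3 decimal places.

r = (nΣxy − ΣxΣy) / √[(nΣx² − (Σx)²)(nΣy² − (Σy)²)]
Numerator: 5×1026 − 87×81 = -1917
Denominator: √[(10215 − 7569)(8075 − 6561)] = √[2646 × 1514] = 2001.5104
r = -1917 / 2001.5104 ≈ -0.958

-0.958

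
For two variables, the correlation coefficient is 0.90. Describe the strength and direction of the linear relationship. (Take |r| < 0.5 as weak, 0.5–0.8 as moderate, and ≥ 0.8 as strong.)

r = 0.90 > 0 so the relationship is positive.
|r| = 0.90, which falls in the strong range.

strong positive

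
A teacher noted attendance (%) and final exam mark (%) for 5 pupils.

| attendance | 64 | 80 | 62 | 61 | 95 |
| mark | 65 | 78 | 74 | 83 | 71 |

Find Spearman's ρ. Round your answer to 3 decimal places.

Rank attendance: 3, 4, 2, 1, 5
Rank mark: 1, 4, 3, 5, 2
d = rank(attendance) − rank(mark): 2, 0, -1, -4, 3; Σd² = 30
ρ = 1 − 6Σd² / [n(n²−1)] = 1 − 6×30 / (5×24) = 1 − 180/120 ≈ -0.500

-0.500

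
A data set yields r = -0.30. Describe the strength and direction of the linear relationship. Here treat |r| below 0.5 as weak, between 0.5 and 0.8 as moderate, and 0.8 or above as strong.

weak negative

r = -0.30 < 0 so the relationship is negative.
|r| = 0.30, which falls in the weak range.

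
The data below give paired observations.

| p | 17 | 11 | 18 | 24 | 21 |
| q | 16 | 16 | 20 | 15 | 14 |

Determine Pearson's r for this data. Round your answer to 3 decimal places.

-0.275

n = 5, Σp = 91, Σq = 81, Σp² = 1751, Σq² = 1333, Σpq = 1462
nΣpq − ΣpΣq = 7310 − 7371 = -61
nΣp² − (Σp)² = 8755 − 8281 = 474; nΣq² − (Σq)² = 6665 − 6561 = 104
r = -61 / √(474 × 104) = -61 / 222.0270 ≈ -0.275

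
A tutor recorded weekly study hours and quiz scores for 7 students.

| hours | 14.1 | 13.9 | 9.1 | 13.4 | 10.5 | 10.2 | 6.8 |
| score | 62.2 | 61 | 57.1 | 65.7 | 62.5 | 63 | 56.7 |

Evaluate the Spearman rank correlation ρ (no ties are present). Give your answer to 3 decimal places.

Rank hours: 7, 6, 2, 5, 4, 3, 1
Rank score: 4, 3, 2, 7, 5, 6, 1
d = rank(hours) − rank(score): 3, 3, 0, -2, -1, -3, 0; Σd² = 32
ρ = 1 − 6Σd² / [n(n²−1)] = 1 − 6×32 / (7×48) = 1 − 192/336 ≈ 0.429

0.429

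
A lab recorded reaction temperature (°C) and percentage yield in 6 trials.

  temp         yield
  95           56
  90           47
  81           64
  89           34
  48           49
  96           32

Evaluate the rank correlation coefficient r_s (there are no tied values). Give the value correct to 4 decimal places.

Rank temp: 5, 4, 2, 3, 1, 6
Rank yield: 5, 3, 6, 2, 4, 1
d = rank(temp) − rank(yield): 0, 1, -4, 1, -3, 5; Σd² = 52
ρ = 1 − 6Σd² / [n(n²−1)] = 1 − 6×52 / (6×35) = 1 − 312/210 ≈ -0.4857

-0.4857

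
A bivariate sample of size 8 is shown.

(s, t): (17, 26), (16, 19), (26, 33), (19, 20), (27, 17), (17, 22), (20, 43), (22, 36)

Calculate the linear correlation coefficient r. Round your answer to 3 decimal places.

0.150

n = 8, Σs = 164, Σt = 216, Σs² = 3484, Σt² = 6444, Σst = 4469
nΣst − ΣsΣt = 35752 − 35424 = 328
nΣs² − (Σs)² = 27872 − 26896 = 976; nΣt² − (Σt)² = 51552 − 46656 = 4896
r = 328 / √(976 × 4896) = 328 / 2185.9771 ≈ 0.150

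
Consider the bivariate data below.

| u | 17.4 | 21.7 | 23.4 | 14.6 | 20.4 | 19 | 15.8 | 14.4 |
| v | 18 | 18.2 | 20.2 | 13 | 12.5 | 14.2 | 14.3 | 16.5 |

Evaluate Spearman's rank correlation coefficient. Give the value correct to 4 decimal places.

0.4048

Rank u: 4, 7, 8, 2, 6, 5, 3, 1
Rank v: 6, 7, 8, 2, 1, 3, 4, 5
d = rank(u) − rank(v): -2, 0, 0, 0, 5, 2, -1, -4; Σd² = 50
ρ = 1 − 6Σd² / [n(n²−1)] = 1 − 6×50 / (8×63) = 1 − 300/504 ≈ 0.4048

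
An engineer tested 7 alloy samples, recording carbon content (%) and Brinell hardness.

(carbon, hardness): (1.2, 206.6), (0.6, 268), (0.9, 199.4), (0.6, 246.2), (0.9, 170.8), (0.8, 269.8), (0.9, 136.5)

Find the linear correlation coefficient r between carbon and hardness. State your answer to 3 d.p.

n = 7, Σx = 5.9, Σy = 1497.3, Σx² = 5.23, Σy² = 335479.29, Σxy = 1228.31
nΣxy − ΣxΣy = 8598.17 − 8834.07 = -235.9
nΣx² − (Σx)² = 36.61 − 34.81 = 1.8; nΣy² − (Σy)² = 2348355.03 − 2241907.29 = 106447.74
r = -235.9 / √(1.8 × 106447.74) = -235.9 / 437.7281 ≈ -0.539

-0.539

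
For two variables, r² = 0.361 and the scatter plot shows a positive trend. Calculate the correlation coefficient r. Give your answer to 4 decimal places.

0.6008

|r| = √0.361 = 0.6008
The association is positive, so r = 0.6008.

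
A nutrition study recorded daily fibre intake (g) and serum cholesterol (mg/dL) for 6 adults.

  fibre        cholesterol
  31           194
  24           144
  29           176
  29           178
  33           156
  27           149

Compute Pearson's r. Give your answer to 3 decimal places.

0.526

n = 6, Σx = 173, Σy = 997, Σx² = 5037, Σy² = 167569, Σxy = 28907
nΣxy − ΣxΣy = 173442 − 172481 = 961
nΣx² − (Σx)² = 30222 − 29929 = 293; nΣy² − (Σy)² = 1005414 − 994009 = 11405
r = 961 / √(293 × 11405) = 961 / 1828.0222 ≈ 0.526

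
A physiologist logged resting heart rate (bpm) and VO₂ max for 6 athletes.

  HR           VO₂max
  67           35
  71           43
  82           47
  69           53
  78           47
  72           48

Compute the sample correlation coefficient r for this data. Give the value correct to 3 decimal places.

0.327

n = 6, Σx = 439, Σy = 273, Σx² = 32283, Σy² = 12605, Σxy = 20031
nΣxy − ΣxΣy = 120186 − 119847 = 339
nΣx² − (Σx)² = 193698 − 192721 = 977; nΣy² − (Σy)² = 75630 − 74529 = 1101
r = 339 / √(977 × 1101) = 339 / 1037.1485 ≈ 0.327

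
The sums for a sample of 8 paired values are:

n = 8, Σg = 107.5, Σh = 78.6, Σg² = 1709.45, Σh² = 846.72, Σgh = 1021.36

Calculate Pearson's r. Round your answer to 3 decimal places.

r = (nΣgh − ΣgΣh) / √[(nΣg² − (Σg)²)(nΣh² − (Σh)²)]
Numerator: 8×1021.36 − 107.5×78.6 = -278.62
Denominator: √[(13675.6 − 11556.25)(6773.76 − 6177.96)] = √[2119.35 × 595.8] = 1123.7031
r = -278.62 / 1123.7031 ≈ -0.248

-0.248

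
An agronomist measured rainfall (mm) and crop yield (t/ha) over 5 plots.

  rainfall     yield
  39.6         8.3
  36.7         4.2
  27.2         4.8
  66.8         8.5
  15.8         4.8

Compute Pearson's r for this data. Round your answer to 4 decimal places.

0.7420

n = 5, Σx = 186.1, Σy = 30.6, Σx² = 8366.77, Σy² = 204.86, Σxy = 1257.02
nΣxy − ΣxΣy = 6285.1 − 5694.66 = 590.44
nΣx² − (Σx)² = 41833.85 − 34633.21 = 7200.64; nΣy² − (Σy)² = 1024.3 − 936.36 = 87.94
r = 590.44 / √(7200.64 × 87.94) = 590.44 / 795.7539 ≈ 0.7420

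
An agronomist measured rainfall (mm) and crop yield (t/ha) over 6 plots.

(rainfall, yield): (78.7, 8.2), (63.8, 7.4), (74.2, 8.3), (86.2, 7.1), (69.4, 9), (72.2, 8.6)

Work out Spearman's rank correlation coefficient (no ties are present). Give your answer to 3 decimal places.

-0.429

Rank rainfall: 5, 1, 4, 6, 2, 3
Rank yield: 3, 2, 4, 1, 6, 5
d = rank(rainfall) − rank(yield): 2, -1, 0, 5, -4, -2; Σd² = 50
ρ = 1 − 6Σd² / [n(n²−1)] = 1 − 6×50 / (6×35) = 1 − 300/210 ≈ -0.429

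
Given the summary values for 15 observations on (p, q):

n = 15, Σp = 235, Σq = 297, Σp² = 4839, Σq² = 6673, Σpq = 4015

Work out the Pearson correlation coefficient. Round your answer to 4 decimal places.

r = (nΣpq − ΣpΣq) / √[(nΣp² − (Σp)²)(nΣq² − (Σq)²)]
Numerator: 15×4015 − 235×297 = -9570
Denominator: √[(72585 − 55225)(100095 − 88209)] = √[17360 × 11886] = 14364.5731
r = -9570 / 14364.5731 ≈ -0.6662

-0.6662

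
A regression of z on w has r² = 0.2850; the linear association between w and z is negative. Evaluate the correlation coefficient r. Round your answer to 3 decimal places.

|r| = √0.2850 = 0.534
The association is negative, so r = −0.534.

-0.534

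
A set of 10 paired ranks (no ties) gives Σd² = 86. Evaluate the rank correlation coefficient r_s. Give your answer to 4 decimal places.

0.4788

ρ = 1 − 6Σd² / [n(n²−1)] = 1 − 6×86 / (10×99)
  = 1 − 516/990 = 1 − 0.52121 ≈ 0.4788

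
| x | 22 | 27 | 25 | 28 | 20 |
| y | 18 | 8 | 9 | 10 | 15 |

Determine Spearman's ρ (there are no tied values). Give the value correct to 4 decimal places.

-0.6000

Rank x: 2, 4, 3, 5, 1
Rank y: 5, 1, 2, 3, 4
d = rank(x) − rank(y): -3, 3, 1, 2, -3; Σd² = 32
ρ = 1 − 6Σd² / [n(n²−1)] = 1 − 6×32 / (5×24) = 1 − 192/120 ≈ -0.6000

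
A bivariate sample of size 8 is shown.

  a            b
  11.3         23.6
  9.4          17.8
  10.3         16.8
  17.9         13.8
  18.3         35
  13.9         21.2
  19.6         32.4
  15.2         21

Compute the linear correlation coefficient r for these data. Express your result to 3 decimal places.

0.552

n = 8, Σa = 115.9, Σb = 181.6, Σa² = 1785.85, Σb² = 4511.68, Σab = 2743.48
nΣab − ΣaΣb = 21947.84 − 21047.44 = 900.4
nΣa² − (Σa)² = 14286.8 − 13432.81 = 853.99; nΣb² − (Σb)² = 36093.44 − 32978.56 = 3114.88
r = 900.4 / √(853.99 × 3114.88) = 900.4 / 1630.9741 ≈ 0.552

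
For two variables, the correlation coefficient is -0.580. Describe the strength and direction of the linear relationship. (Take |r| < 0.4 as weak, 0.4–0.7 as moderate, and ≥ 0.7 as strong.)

r = -0.580 < 0 so the relationship is negative.
|r| = 0.580, which falls in the moderate range.

moderate negative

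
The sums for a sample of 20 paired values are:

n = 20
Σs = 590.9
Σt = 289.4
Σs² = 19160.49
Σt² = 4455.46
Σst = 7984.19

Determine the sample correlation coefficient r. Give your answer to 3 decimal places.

r = (nΣst − ΣsΣt) / √[(nΣs² − (Σs)²)(nΣt² − (Σt)²)]
Numerator: 20×7984.19 − 590.9×289.4 = -11322.66
Denominator: √[(383209.8 − 349162.81)(89109.2 − 83752.36)] = √[34046.99 × 5356.84] = 13504.9723
r = -11322.66 / 13504.9723 ≈ -0.838

-0.838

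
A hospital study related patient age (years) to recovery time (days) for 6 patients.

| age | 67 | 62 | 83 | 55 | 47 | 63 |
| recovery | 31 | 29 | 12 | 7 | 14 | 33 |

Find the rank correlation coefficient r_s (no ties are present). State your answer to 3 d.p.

0.257

Rank age: 5, 3, 6, 2, 1, 4
Rank recovery: 5, 4, 2, 1, 3, 6
d = rank(age) − rank(recovery): 0, -1, 4, 1, -2, -2; Σd² = 26
ρ = 1 − 6Σd² / [n(n²−1)] = 1 − 6×26 / (6×35) = 1 − 156/210 ≈ 0.257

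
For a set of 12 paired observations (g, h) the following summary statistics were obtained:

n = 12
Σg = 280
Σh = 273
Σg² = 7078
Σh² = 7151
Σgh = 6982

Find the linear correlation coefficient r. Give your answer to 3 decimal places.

r = (nΣgh − ΣgΣh) / √[(nΣg² − (Σg)²)(nΣh² − (Σh)²)]
Numerator: 12×6982 − 280×273 = 7344
Denominator: √[(84936 − 78400)(85812 − 74529)] = √[6536 × 11283] = 8587.5310
r = 7344 / 8587.5310 ≈ 0.855

0.855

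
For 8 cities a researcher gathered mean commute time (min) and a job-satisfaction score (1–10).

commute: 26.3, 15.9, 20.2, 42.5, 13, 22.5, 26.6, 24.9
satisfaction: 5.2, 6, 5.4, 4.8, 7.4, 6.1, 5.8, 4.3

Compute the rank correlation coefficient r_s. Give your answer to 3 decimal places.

Rank commute: 6, 2, 3, 8, 1, 4, 7, 5
Rank satisfaction: 3, 6, 4, 2, 8, 7, 5, 1
d = rank(commute) − rank(satisfaction): 3, -4, -1, 6, -7, -3, 2, 4; Σd² = 140
ρ = 1 − 6Σd² / [n(n²−1)] = 1 − 6×140 / (8×63) = 1 − 840/504 ≈ -0.667

-0.667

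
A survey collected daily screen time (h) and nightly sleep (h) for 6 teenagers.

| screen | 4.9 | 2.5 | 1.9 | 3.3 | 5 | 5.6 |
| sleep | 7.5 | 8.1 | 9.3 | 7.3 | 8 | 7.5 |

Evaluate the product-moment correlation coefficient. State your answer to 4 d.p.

-0.6660

n = 6, Σx = 23.2, Σy = 47.7, Σx² = 101.12, Σy² = 381.89, Σxy = 180.76
nΣxy − ΣxΣy = 1084.56 − 1106.64 = -22.08
nΣx² − (Σx)² = 606.72 − 538.24 = 68.48; nΣy² − (Σy)² = 2291.34 − 2275.29 = 16.05
r = -22.08 / √(68.48 × 16.05) = -22.08 / 33.1527 ≈ -0.6660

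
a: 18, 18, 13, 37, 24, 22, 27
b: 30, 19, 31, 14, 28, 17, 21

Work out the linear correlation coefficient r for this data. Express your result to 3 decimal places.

n = 7, Σa = 159, Σb = 160, Σa² = 3975, Σb² = 3932, Σab = 3416
nΣab − ΣaΣb = 23912 − 25440 = -1528
nΣa² − (Σa)² = 27825 − 25281 = 2544; nΣb² − (Σb)² = 27524 − 25600 = 1924
r = -1528 / √(2544 × 1924) = -1528 / 2212.3869 ≈ -0.691

-0.691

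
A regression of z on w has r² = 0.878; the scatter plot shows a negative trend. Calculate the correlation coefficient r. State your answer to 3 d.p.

-0.937

|r| = √0.878 = 0.937
The association is negative, so r = −0.937.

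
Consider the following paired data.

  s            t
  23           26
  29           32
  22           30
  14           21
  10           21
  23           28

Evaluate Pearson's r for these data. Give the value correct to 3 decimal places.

0.931

n = 6, Σs = 121, Σt = 158, Σs² = 2679, Σt² = 4266, Σst = 3334
nΣst − ΣsΣt = 20004 − 19118 = 886
nΣs² − (Σs)² = 16074 − 14641 = 1433; nΣt² − (Σt)² = 25596 − 24964 = 632
r = 886 / √(1433 × 632) = 886 / 951.6596 ≈ 0.931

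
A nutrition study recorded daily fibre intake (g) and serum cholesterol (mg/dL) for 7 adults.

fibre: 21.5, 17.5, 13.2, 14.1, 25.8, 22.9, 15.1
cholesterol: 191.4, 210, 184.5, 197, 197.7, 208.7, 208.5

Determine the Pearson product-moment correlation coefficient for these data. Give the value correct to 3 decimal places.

n = 7, Σx = 130.1, Σy = 1397.8, Σx² = 2559.61, Σy² = 279696.44, Σxy = 26031.44
nΣxy − ΣxΣy = 182220.08 − 181853.78 = 366.3
nΣx² − (Σx)² = 17917.27 − 16926.01 = 991.26; nΣy² − (Σy)² = 1957875.08 − 1953844.84 = 4030.24
r = 366.3 / √(991.26 × 4030.24) = 366.3 / 1998.7535 ≈ 0.183

0.183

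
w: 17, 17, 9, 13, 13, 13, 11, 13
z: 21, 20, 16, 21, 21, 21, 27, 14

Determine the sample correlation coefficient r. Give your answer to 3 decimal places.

n = 8, Σw = 106, Σz = 161, Σw² = 1456, Σz² = 3345, Σwz = 2139
nΣwz − ΣwΣz = 17112 − 17066 = 46
nΣw² − (Σw)² = 11648 − 11236 = 412; nΣz² − (Σz)² = 26760 − 25921 = 839
r = 46 / √(412 × 839) = 46 / 587.9354 ≈ 0.078

0.078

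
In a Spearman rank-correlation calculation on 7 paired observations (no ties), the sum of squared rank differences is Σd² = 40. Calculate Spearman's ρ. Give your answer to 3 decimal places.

ρ = 1 − 6Σd² / [n(n²−1)] = 1 − 6×40 / (7×48)
  = 1 − 240/336 = 1 − 0.7143 ≈ 0.286

0.286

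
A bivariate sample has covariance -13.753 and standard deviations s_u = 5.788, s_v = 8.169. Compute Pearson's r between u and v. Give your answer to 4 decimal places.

r = Cov(u,v) / (s_u · s_v) = -13.753 / (5.788 × 8.169)
  = -13.753 / 47.2822 ≈ -0.2909

-0.2909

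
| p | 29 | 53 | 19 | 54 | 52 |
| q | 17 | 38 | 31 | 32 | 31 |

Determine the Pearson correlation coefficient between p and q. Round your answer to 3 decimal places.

n = 5, Σp = 207, Σq = 149, Σp² = 9631, Σq² = 4679, Σpq = 6436
nΣpq − ΣpΣq = 32180 − 30843 = 1337
nΣp² − (Σp)² = 48155 − 42849 = 5306; nΣq² − (Σq)² = 23395 − 22201 = 1194
r = 1337 / √(5306 × 1194) = 1337 / 2517.0149 ≈ 0.531

0.531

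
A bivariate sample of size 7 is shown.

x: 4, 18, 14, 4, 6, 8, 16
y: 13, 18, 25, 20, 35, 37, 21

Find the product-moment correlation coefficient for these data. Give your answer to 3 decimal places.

n = 7, Σx = 70, Σy = 169, Σx² = 908, Σy² = 4553, Σxy = 1648
nΣxy − ΣxΣy = 11536 − 11830 = -294
nΣx² − (Σx)² = 6356 − 4900 = 1456; nΣy² − (Σy)² = 31871 − 28561 = 3310
r = -294 / √(1456 × 3310) = -294 / 2195.3041 ≈ -0.134

-0.134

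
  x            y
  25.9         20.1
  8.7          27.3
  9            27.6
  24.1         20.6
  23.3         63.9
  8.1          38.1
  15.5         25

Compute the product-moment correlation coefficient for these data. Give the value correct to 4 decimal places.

n = 7, Σx = 114.6, Σy = 222.6, Σx² = 2257.06, Σy² = 8495.24, Σxy = 3687.94
nΣxy − ΣxΣy = 25815.58 − 25509.96 = 305.62
nΣx² − (Σx)² = 15799.42 − 13133.16 = 2666.26; nΣy² − (Σy)² = 59466.68 − 49550.76 = 9915.92
r = 305.62 / √(2666.26 × 9915.92) = 305.62 / 5141.8305 ≈ 0.0594

0.0594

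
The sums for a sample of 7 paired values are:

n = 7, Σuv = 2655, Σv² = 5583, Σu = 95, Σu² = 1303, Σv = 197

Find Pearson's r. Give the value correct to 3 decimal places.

-0.804

r = (nΣuv − ΣuΣv) / √[(nΣu² − (Σu)²)(nΣv² − (Σv)²)]
Numerator: 7×2655 − 95×197 = -130
Denominator: √[(9121 − 9025)(39081 − 38809)] = √[96 × 272] = 161.5921
r = -130 / 161.5921 ≈ -0.804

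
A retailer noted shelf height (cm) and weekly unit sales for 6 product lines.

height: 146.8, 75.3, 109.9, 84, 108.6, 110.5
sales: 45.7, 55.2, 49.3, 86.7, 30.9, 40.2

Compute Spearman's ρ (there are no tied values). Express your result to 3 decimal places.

Rank height: 6, 1, 4, 2, 3, 5
Rank sales: 3, 5, 4, 6, 1, 2
d = rank(height) − rank(sales): 3, -4, 0, -4, 2, 3; Σd² = 54
ρ = 1 − 6Σd² / [n(n²−1)] = 1 − 6×54 / (6×35) = 1 − 324/210 ≈ -0.543

-0.543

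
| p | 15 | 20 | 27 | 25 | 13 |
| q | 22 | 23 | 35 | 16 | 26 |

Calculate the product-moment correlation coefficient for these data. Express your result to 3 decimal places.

n = 5, Σp = 100, Σq = 122, Σp² = 2148, Σq² = 3170, Σpq = 2473
nΣpq − ΣpΣq = 12365 − 12200 = 165
nΣp² − (Σp)² = 10740 − 10000 = 740; nΣq² − (Σq)² = 15850 − 14884 = 966
r = 165 / √(740 × 966) = 165 / 845.4821 ≈ 0.195

0.195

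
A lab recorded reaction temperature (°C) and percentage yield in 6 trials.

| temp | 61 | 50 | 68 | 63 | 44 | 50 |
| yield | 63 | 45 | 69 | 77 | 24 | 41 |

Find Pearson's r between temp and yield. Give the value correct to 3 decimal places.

0.947

n = 6, Σx = 336, Σy = 319, Σx² = 19250, Σy² = 18941, Σxy = 18742
nΣxy − ΣxΣy = 112452 − 107184 = 5268
nΣx² − (Σx)² = 115500 − 112896 = 2604; nΣy² − (Σy)² = 113646 − 101761 = 11885
r = 5268 / √(2604 × 11885) = 5268 / 5563.1412 ≈ 0.947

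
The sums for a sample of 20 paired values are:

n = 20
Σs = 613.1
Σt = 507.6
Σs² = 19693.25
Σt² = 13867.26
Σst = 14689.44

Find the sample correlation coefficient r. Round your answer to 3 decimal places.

r = (nΣst − ΣsΣt) / √[(nΣs² − (Σs)²)(nΣt² − (Σt)²)]
Numerator: 20×14689.44 − 613.1×507.6 = -17420.76
Denominator: √[(393865 − 375891.61)(277345.2 − 257657.76)] = √[17973.39 × 19687.44] = 18810.9021
r = -17420.76 / 18810.9021 ≈ -0.926

-0.926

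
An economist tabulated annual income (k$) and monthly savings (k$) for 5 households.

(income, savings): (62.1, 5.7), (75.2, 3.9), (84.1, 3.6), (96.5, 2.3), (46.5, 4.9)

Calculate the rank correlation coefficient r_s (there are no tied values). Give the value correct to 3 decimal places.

-0.900

Rank income: 2, 3, 4, 5, 1
Rank savings: 5, 3, 2, 1, 4
d = rank(income) − rank(savings): -3, 0, 2, 4, -3; Σd² = 38
ρ = 1 − 6Σd² / [n(n²−1)] = 1 − 6×38 / (5×24) = 1 − 228/120 ≈ -0.900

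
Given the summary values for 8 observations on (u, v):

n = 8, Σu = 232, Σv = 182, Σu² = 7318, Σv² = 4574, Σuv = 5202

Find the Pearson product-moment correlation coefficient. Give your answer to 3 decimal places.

-0.150

r = (nΣuv − ΣuΣv) / √[(nΣu² − (Σu)²)(nΣv² − (Σv)²)]
Numerator: 8×5202 − 232×182 = -608
Denominator: √[(58544 − 53824)(36592 − 33124)] = √[4720 × 3468] = 4045.8571
r = -608 / 4045.8571 ≈ -0.150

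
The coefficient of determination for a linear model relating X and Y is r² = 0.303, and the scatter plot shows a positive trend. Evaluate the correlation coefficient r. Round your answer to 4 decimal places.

|r| = √0.303 = 0.5505
The association is positive, so r = 0.5505.

0.5505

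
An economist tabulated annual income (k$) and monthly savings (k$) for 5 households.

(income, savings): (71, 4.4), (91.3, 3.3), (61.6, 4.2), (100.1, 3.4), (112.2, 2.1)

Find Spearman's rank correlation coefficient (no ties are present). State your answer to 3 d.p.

Rank income: 2, 3, 1, 4, 5
Rank savings: 5, 2, 4, 3, 1
d = rank(income) − rank(savings): -3, 1, -3, 1, 4; Σd² = 36
ρ = 1 − 6Σd² / [n(n²−1)] = 1 − 6×36 / (5×24) = 1 − 216/120 ≈ -0.800

-0.800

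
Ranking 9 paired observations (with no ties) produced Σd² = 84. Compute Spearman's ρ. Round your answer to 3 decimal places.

ρ = 1 − 6Σd² / [n(n²−1)] = 1 − 6×84 / (9×80)
  = 1 − 504/720 = 1 − 0.7000 ≈ 0.300

0.300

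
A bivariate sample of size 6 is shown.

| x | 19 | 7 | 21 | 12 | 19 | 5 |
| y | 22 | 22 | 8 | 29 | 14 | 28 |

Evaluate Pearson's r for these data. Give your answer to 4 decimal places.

-0.7469

n = 6, Σx = 83, Σy = 123, Σx² = 1381, Σy² = 2853, Σxy = 1494
nΣxy − ΣxΣy = 8964 − 10209 = -1245
nΣx² − (Σx)² = 8286 − 6889 = 1397; nΣy² − (Σy)² = 17118 − 15129 = 1989
r = -1245 / √(1397 × 1989) = -1245 / 1666.9232 ≈ -0.7469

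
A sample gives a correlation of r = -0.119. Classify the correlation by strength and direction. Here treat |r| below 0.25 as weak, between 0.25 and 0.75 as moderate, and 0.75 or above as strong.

weak negative

r = -0.119 < 0 so the relationship is negative.
|r| = 0.119, which falls in the weak range.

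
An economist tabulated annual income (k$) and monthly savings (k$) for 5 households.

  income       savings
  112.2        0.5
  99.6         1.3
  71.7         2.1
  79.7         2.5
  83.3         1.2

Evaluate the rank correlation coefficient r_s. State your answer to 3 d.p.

-0.800

Rank income: 5, 4, 1, 2, 3
Rank savings: 1, 3, 4, 5, 2
d = rank(income) − rank(savings): 4, 1, -3, -3, 1; Σd² = 36
ρ = 1 − 6Σd² / [n(n²−1)] = 1 − 6×36 / (5×24) = 1 − 216/120 ≈ -0.800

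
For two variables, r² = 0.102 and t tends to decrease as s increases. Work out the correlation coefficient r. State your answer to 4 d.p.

-0.3194

|r| = √0.102 = 0.3194
The association is negative, so r = −0.3194.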